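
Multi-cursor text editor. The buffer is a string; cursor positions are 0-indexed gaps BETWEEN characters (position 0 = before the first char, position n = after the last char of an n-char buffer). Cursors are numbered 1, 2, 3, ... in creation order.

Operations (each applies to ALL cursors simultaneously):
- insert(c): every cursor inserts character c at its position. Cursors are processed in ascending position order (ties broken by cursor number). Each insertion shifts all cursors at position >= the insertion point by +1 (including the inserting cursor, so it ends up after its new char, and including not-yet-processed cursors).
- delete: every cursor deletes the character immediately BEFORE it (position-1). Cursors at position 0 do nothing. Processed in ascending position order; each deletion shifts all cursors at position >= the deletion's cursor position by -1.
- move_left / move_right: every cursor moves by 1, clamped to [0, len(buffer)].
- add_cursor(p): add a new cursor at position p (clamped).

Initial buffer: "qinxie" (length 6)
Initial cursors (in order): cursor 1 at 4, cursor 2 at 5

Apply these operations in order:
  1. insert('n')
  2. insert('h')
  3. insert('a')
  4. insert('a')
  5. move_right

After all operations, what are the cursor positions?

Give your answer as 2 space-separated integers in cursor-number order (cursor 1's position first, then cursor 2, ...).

Answer: 9 14

Derivation:
After op 1 (insert('n')): buffer="qinxnine" (len 8), cursors c1@5 c2@7, authorship ....1.2.
After op 2 (insert('h')): buffer="qinxnhinhe" (len 10), cursors c1@6 c2@9, authorship ....11.22.
After op 3 (insert('a')): buffer="qinxnhainhae" (len 12), cursors c1@7 c2@11, authorship ....111.222.
After op 4 (insert('a')): buffer="qinxnhaainhaae" (len 14), cursors c1@8 c2@13, authorship ....1111.2222.
After op 5 (move_right): buffer="qinxnhaainhaae" (len 14), cursors c1@9 c2@14, authorship ....1111.2222.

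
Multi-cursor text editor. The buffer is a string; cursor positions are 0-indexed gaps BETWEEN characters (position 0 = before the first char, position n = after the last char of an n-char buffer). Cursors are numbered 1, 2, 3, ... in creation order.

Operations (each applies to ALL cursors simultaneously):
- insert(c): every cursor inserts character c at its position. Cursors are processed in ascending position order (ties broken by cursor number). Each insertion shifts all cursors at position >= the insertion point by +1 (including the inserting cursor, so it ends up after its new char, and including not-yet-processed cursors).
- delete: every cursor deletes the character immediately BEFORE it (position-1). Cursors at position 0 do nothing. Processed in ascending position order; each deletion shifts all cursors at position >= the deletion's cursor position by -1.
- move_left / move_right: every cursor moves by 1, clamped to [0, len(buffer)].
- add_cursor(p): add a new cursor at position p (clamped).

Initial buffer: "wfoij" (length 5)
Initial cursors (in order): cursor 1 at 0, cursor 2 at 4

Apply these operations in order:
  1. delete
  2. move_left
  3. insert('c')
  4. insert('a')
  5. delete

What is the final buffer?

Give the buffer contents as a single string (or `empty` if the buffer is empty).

Answer: cwfcoj

Derivation:
After op 1 (delete): buffer="wfoj" (len 4), cursors c1@0 c2@3, authorship ....
After op 2 (move_left): buffer="wfoj" (len 4), cursors c1@0 c2@2, authorship ....
After op 3 (insert('c')): buffer="cwfcoj" (len 6), cursors c1@1 c2@4, authorship 1..2..
After op 4 (insert('a')): buffer="cawfcaoj" (len 8), cursors c1@2 c2@6, authorship 11..22..
After op 5 (delete): buffer="cwfcoj" (len 6), cursors c1@1 c2@4, authorship 1..2..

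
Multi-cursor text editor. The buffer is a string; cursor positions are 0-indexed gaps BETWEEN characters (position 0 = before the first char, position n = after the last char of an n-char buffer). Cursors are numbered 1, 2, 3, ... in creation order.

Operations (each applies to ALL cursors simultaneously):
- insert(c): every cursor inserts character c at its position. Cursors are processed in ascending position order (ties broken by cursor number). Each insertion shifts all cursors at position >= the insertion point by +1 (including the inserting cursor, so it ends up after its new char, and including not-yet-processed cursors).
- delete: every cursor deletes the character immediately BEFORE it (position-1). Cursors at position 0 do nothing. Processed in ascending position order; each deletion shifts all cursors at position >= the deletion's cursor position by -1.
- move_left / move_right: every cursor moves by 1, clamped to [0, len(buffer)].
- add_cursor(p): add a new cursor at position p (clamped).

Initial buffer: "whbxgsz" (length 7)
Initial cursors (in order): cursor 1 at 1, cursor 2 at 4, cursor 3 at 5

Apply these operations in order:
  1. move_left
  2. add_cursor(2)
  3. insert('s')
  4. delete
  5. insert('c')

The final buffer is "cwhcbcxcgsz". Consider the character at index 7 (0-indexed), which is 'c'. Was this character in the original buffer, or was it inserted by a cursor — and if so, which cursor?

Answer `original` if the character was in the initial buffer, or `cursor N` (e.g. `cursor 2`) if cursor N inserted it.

After op 1 (move_left): buffer="whbxgsz" (len 7), cursors c1@0 c2@3 c3@4, authorship .......
After op 2 (add_cursor(2)): buffer="whbxgsz" (len 7), cursors c1@0 c4@2 c2@3 c3@4, authorship .......
After op 3 (insert('s')): buffer="swhsbsxsgsz" (len 11), cursors c1@1 c4@4 c2@6 c3@8, authorship 1..4.2.3...
After op 4 (delete): buffer="whbxgsz" (len 7), cursors c1@0 c4@2 c2@3 c3@4, authorship .......
After op 5 (insert('c')): buffer="cwhcbcxcgsz" (len 11), cursors c1@1 c4@4 c2@6 c3@8, authorship 1..4.2.3...
Authorship (.=original, N=cursor N): 1 . . 4 . 2 . 3 . . .
Index 7: author = 3

Answer: cursor 3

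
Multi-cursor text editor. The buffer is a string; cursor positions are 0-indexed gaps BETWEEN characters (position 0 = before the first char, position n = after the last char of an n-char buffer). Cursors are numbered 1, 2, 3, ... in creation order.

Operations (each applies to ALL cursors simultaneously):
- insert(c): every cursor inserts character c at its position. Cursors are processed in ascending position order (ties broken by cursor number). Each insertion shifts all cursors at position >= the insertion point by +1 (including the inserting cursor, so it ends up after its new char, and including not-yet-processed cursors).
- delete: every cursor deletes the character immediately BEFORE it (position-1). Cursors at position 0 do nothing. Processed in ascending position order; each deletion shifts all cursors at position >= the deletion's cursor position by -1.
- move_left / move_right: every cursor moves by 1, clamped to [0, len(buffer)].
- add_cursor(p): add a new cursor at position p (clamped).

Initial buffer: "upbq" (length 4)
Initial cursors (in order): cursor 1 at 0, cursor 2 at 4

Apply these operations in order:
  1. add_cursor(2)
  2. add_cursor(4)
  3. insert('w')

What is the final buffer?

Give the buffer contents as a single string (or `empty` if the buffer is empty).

After op 1 (add_cursor(2)): buffer="upbq" (len 4), cursors c1@0 c3@2 c2@4, authorship ....
After op 2 (add_cursor(4)): buffer="upbq" (len 4), cursors c1@0 c3@2 c2@4 c4@4, authorship ....
After op 3 (insert('w')): buffer="wupwbqww" (len 8), cursors c1@1 c3@4 c2@8 c4@8, authorship 1..3..24

Answer: wupwbqww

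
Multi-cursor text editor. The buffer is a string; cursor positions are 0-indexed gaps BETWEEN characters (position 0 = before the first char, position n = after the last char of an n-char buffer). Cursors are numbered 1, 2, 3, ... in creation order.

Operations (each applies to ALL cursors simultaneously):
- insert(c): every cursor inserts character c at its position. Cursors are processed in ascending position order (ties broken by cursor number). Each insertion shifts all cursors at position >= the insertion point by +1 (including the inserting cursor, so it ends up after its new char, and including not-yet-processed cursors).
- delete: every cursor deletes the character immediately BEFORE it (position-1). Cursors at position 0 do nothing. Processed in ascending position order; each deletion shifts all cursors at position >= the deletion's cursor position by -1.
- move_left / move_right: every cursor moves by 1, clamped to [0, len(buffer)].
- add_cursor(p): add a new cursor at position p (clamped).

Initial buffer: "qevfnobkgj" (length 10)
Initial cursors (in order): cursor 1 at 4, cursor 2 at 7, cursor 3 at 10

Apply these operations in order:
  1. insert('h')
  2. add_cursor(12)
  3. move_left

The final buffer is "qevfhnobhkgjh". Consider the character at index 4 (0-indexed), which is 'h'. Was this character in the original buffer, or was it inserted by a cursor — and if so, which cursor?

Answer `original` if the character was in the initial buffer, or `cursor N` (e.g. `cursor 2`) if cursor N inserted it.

After op 1 (insert('h')): buffer="qevfhnobhkgjh" (len 13), cursors c1@5 c2@9 c3@13, authorship ....1...2...3
After op 2 (add_cursor(12)): buffer="qevfhnobhkgjh" (len 13), cursors c1@5 c2@9 c4@12 c3@13, authorship ....1...2...3
After op 3 (move_left): buffer="qevfhnobhkgjh" (len 13), cursors c1@4 c2@8 c4@11 c3@12, authorship ....1...2...3
Authorship (.=original, N=cursor N): . . . . 1 . . . 2 . . . 3
Index 4: author = 1

Answer: cursor 1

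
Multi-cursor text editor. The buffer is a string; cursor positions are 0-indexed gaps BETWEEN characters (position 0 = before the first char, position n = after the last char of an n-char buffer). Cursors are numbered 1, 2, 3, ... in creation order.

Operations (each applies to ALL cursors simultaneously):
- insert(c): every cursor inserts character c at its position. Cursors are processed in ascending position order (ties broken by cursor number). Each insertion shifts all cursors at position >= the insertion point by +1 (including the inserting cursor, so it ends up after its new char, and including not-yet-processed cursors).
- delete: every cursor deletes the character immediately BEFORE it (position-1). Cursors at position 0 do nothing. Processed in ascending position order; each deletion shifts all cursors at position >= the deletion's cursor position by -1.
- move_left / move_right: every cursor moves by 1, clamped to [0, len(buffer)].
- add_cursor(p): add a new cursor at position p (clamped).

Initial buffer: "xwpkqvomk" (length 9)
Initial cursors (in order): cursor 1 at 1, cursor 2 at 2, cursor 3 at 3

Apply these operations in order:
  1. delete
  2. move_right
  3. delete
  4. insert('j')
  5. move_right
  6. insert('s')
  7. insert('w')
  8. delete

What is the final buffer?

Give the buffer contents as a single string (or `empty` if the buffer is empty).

After op 1 (delete): buffer="kqvomk" (len 6), cursors c1@0 c2@0 c3@0, authorship ......
After op 2 (move_right): buffer="kqvomk" (len 6), cursors c1@1 c2@1 c3@1, authorship ......
After op 3 (delete): buffer="qvomk" (len 5), cursors c1@0 c2@0 c3@0, authorship .....
After op 4 (insert('j')): buffer="jjjqvomk" (len 8), cursors c1@3 c2@3 c3@3, authorship 123.....
After op 5 (move_right): buffer="jjjqvomk" (len 8), cursors c1@4 c2@4 c3@4, authorship 123.....
After op 6 (insert('s')): buffer="jjjqsssvomk" (len 11), cursors c1@7 c2@7 c3@7, authorship 123.123....
After op 7 (insert('w')): buffer="jjjqssswwwvomk" (len 14), cursors c1@10 c2@10 c3@10, authorship 123.123123....
After op 8 (delete): buffer="jjjqsssvomk" (len 11), cursors c1@7 c2@7 c3@7, authorship 123.123....

Answer: jjjqsssvomk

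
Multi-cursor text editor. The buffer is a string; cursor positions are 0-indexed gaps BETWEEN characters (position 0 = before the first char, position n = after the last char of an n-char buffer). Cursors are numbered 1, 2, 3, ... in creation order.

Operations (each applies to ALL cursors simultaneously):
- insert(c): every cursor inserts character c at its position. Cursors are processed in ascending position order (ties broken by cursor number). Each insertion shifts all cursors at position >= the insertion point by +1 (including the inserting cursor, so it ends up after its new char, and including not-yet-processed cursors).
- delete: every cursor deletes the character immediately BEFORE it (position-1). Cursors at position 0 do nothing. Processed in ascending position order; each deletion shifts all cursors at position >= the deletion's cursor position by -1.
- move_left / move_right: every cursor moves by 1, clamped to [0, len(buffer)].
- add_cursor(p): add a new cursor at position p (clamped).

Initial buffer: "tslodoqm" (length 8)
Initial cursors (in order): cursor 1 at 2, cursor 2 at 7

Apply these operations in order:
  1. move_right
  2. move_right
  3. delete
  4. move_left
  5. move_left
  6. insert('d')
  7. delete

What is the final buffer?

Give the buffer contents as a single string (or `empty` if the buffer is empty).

Answer: tsldoq

Derivation:
After op 1 (move_right): buffer="tslodoqm" (len 8), cursors c1@3 c2@8, authorship ........
After op 2 (move_right): buffer="tslodoqm" (len 8), cursors c1@4 c2@8, authorship ........
After op 3 (delete): buffer="tsldoq" (len 6), cursors c1@3 c2@6, authorship ......
After op 4 (move_left): buffer="tsldoq" (len 6), cursors c1@2 c2@5, authorship ......
After op 5 (move_left): buffer="tsldoq" (len 6), cursors c1@1 c2@4, authorship ......
After op 6 (insert('d')): buffer="tdslddoq" (len 8), cursors c1@2 c2@6, authorship .1...2..
After op 7 (delete): buffer="tsldoq" (len 6), cursors c1@1 c2@4, authorship ......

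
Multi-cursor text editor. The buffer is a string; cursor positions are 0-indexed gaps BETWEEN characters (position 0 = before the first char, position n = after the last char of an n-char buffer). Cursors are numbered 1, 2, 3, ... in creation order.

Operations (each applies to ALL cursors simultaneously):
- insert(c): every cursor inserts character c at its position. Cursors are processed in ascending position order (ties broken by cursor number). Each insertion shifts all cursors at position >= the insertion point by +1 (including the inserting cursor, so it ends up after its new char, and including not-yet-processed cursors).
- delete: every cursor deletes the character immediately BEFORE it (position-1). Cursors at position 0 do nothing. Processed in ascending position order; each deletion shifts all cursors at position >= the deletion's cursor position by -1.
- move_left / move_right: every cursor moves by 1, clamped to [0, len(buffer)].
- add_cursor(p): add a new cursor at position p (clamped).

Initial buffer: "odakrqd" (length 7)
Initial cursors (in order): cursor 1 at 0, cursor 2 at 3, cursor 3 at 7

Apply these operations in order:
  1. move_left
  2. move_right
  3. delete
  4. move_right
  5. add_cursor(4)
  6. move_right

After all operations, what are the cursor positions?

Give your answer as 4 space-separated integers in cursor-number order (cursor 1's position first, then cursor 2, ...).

After op 1 (move_left): buffer="odakrqd" (len 7), cursors c1@0 c2@2 c3@6, authorship .......
After op 2 (move_right): buffer="odakrqd" (len 7), cursors c1@1 c2@3 c3@7, authorship .......
After op 3 (delete): buffer="dkrq" (len 4), cursors c1@0 c2@1 c3@4, authorship ....
After op 4 (move_right): buffer="dkrq" (len 4), cursors c1@1 c2@2 c3@4, authorship ....
After op 5 (add_cursor(4)): buffer="dkrq" (len 4), cursors c1@1 c2@2 c3@4 c4@4, authorship ....
After op 6 (move_right): buffer="dkrq" (len 4), cursors c1@2 c2@3 c3@4 c4@4, authorship ....

Answer: 2 3 4 4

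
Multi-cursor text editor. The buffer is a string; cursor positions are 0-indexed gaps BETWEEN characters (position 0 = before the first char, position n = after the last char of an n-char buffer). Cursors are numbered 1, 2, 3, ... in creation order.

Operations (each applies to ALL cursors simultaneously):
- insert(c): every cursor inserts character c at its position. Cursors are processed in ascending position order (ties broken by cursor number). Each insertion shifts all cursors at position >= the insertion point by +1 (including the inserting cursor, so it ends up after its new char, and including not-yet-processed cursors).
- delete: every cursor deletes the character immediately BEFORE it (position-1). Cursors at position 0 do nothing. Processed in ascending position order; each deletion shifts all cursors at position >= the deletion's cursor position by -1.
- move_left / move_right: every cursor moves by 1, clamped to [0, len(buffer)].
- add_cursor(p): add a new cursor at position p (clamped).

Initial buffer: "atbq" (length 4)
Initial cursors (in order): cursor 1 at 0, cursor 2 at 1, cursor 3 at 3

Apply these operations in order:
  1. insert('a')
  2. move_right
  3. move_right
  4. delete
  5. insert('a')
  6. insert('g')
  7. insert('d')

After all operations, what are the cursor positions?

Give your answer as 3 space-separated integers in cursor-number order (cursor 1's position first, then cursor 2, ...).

After op 1 (insert('a')): buffer="aaatbaq" (len 7), cursors c1@1 c2@3 c3@6, authorship 1.2..3.
After op 2 (move_right): buffer="aaatbaq" (len 7), cursors c1@2 c2@4 c3@7, authorship 1.2..3.
After op 3 (move_right): buffer="aaatbaq" (len 7), cursors c1@3 c2@5 c3@7, authorship 1.2..3.
After op 4 (delete): buffer="aata" (len 4), cursors c1@2 c2@3 c3@4, authorship 1..3
After op 5 (insert('a')): buffer="aaataaa" (len 7), cursors c1@3 c2@5 c3@7, authorship 1.1.233
After op 6 (insert('g')): buffer="aaagtagaag" (len 10), cursors c1@4 c2@7 c3@10, authorship 1.11.22333
After op 7 (insert('d')): buffer="aaagdtagdaagd" (len 13), cursors c1@5 c2@9 c3@13, authorship 1.111.2223333

Answer: 5 9 13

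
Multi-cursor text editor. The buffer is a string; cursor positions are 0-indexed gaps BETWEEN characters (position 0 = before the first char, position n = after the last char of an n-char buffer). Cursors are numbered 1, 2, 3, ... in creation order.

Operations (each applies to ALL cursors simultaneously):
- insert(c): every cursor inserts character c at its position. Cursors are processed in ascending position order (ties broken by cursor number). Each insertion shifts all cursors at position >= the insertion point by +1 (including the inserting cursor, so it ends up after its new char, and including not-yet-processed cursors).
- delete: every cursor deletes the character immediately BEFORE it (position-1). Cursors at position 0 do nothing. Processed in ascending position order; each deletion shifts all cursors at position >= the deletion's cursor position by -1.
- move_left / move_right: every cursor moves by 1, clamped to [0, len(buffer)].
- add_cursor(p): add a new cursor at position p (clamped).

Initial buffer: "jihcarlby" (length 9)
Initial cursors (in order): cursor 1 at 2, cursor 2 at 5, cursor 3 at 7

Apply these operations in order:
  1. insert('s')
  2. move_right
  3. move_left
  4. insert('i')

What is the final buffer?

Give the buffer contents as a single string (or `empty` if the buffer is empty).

After op 1 (insert('s')): buffer="jishcasrlsby" (len 12), cursors c1@3 c2@7 c3@10, authorship ..1...2..3..
After op 2 (move_right): buffer="jishcasrlsby" (len 12), cursors c1@4 c2@8 c3@11, authorship ..1...2..3..
After op 3 (move_left): buffer="jishcasrlsby" (len 12), cursors c1@3 c2@7 c3@10, authorship ..1...2..3..
After op 4 (insert('i')): buffer="jisihcasirlsiby" (len 15), cursors c1@4 c2@9 c3@13, authorship ..11...22..33..

Answer: jisihcasirlsiby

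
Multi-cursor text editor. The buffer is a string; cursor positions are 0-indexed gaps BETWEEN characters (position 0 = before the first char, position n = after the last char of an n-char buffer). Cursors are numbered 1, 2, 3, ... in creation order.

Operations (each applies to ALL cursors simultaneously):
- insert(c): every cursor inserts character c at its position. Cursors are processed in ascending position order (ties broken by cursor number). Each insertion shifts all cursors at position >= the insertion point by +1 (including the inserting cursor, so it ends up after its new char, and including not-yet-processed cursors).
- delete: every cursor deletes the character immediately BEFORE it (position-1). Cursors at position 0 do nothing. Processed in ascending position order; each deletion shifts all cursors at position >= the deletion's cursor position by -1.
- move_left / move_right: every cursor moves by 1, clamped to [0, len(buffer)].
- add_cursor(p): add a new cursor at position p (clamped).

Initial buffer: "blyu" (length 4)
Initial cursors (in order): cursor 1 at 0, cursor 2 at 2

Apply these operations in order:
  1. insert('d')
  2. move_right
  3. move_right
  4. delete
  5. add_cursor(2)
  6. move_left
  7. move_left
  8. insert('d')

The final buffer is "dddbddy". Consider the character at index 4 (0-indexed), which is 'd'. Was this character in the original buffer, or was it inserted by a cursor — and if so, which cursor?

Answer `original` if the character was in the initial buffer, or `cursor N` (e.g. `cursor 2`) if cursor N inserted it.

Answer: cursor 2

Derivation:
After op 1 (insert('d')): buffer="dbldyu" (len 6), cursors c1@1 c2@4, authorship 1..2..
After op 2 (move_right): buffer="dbldyu" (len 6), cursors c1@2 c2@5, authorship 1..2..
After op 3 (move_right): buffer="dbldyu" (len 6), cursors c1@3 c2@6, authorship 1..2..
After op 4 (delete): buffer="dbdy" (len 4), cursors c1@2 c2@4, authorship 1.2.
After op 5 (add_cursor(2)): buffer="dbdy" (len 4), cursors c1@2 c3@2 c2@4, authorship 1.2.
After op 6 (move_left): buffer="dbdy" (len 4), cursors c1@1 c3@1 c2@3, authorship 1.2.
After op 7 (move_left): buffer="dbdy" (len 4), cursors c1@0 c3@0 c2@2, authorship 1.2.
After op 8 (insert('d')): buffer="dddbddy" (len 7), cursors c1@2 c3@2 c2@5, authorship 131.22.
Authorship (.=original, N=cursor N): 1 3 1 . 2 2 .
Index 4: author = 2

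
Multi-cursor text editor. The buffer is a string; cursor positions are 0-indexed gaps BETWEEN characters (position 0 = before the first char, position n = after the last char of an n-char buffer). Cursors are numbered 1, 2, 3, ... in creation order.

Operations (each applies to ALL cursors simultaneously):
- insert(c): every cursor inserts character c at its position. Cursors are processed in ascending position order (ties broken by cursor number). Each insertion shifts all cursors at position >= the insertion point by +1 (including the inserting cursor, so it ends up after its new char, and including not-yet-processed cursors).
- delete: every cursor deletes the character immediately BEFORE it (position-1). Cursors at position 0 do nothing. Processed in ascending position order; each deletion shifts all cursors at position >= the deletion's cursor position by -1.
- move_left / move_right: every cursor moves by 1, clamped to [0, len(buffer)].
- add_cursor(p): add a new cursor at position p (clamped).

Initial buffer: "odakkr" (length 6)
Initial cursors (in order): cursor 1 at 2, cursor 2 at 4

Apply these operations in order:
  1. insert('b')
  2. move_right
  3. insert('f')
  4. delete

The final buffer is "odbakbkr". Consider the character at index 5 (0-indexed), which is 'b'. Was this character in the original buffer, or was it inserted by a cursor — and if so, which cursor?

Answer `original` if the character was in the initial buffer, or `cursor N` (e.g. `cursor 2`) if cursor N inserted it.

After op 1 (insert('b')): buffer="odbakbkr" (len 8), cursors c1@3 c2@6, authorship ..1..2..
After op 2 (move_right): buffer="odbakbkr" (len 8), cursors c1@4 c2@7, authorship ..1..2..
After op 3 (insert('f')): buffer="odbafkbkfr" (len 10), cursors c1@5 c2@9, authorship ..1.1.2.2.
After op 4 (delete): buffer="odbakbkr" (len 8), cursors c1@4 c2@7, authorship ..1..2..
Authorship (.=original, N=cursor N): . . 1 . . 2 . .
Index 5: author = 2

Answer: cursor 2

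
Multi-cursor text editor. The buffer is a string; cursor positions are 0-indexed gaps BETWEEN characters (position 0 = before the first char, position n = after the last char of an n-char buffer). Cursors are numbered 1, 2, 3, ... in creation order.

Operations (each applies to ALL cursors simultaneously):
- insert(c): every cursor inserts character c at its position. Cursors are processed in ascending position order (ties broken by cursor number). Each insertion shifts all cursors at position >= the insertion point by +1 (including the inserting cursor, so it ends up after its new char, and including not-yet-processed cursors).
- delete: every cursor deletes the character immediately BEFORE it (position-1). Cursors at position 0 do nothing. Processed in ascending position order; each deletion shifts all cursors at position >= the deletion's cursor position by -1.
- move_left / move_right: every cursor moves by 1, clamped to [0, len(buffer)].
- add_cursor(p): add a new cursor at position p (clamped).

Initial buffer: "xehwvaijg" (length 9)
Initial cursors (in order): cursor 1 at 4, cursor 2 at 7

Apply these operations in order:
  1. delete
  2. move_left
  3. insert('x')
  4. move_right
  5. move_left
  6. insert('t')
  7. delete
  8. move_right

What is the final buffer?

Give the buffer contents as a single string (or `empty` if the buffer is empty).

Answer: xexhvxajg

Derivation:
After op 1 (delete): buffer="xehvajg" (len 7), cursors c1@3 c2@5, authorship .......
After op 2 (move_left): buffer="xehvajg" (len 7), cursors c1@2 c2@4, authorship .......
After op 3 (insert('x')): buffer="xexhvxajg" (len 9), cursors c1@3 c2@6, authorship ..1..2...
After op 4 (move_right): buffer="xexhvxajg" (len 9), cursors c1@4 c2@7, authorship ..1..2...
After op 5 (move_left): buffer="xexhvxajg" (len 9), cursors c1@3 c2@6, authorship ..1..2...
After op 6 (insert('t')): buffer="xexthvxtajg" (len 11), cursors c1@4 c2@8, authorship ..11..22...
After op 7 (delete): buffer="xexhvxajg" (len 9), cursors c1@3 c2@6, authorship ..1..2...
After op 8 (move_right): buffer="xexhvxajg" (len 9), cursors c1@4 c2@7, authorship ..1..2...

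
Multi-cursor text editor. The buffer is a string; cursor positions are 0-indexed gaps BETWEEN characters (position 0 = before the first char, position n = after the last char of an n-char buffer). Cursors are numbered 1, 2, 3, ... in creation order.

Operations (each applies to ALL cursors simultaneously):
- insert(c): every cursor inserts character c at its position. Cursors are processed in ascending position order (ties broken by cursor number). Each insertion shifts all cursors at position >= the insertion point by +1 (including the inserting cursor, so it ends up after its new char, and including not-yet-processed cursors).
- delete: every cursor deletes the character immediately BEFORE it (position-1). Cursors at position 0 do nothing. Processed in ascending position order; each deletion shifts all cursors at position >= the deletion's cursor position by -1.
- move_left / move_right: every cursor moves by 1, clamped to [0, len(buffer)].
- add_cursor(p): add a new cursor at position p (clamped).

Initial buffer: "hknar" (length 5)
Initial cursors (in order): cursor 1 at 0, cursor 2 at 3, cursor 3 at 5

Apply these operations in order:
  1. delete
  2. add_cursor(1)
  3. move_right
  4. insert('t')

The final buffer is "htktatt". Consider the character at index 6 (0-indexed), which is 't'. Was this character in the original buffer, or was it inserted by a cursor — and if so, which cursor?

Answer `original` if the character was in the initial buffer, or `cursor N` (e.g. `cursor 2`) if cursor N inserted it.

Answer: cursor 3

Derivation:
After op 1 (delete): buffer="hka" (len 3), cursors c1@0 c2@2 c3@3, authorship ...
After op 2 (add_cursor(1)): buffer="hka" (len 3), cursors c1@0 c4@1 c2@2 c3@3, authorship ...
After op 3 (move_right): buffer="hka" (len 3), cursors c1@1 c4@2 c2@3 c3@3, authorship ...
After op 4 (insert('t')): buffer="htktatt" (len 7), cursors c1@2 c4@4 c2@7 c3@7, authorship .1.4.23
Authorship (.=original, N=cursor N): . 1 . 4 . 2 3
Index 6: author = 3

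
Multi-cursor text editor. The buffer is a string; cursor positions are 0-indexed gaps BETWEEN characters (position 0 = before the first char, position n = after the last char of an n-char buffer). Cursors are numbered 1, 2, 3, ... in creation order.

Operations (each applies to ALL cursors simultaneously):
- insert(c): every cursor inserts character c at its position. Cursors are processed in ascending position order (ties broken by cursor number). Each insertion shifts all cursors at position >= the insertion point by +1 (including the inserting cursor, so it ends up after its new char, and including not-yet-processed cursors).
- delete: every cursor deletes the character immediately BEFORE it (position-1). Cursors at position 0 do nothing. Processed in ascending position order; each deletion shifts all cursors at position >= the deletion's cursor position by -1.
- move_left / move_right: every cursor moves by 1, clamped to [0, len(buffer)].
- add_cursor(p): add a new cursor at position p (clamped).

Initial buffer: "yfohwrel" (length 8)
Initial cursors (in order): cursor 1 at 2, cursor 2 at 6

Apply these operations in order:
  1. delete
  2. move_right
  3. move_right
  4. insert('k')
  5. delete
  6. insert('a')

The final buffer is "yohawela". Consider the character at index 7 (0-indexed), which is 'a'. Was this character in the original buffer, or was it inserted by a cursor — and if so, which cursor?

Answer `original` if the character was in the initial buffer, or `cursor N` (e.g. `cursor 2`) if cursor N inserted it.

Answer: cursor 2

Derivation:
After op 1 (delete): buffer="yohwel" (len 6), cursors c1@1 c2@4, authorship ......
After op 2 (move_right): buffer="yohwel" (len 6), cursors c1@2 c2@5, authorship ......
After op 3 (move_right): buffer="yohwel" (len 6), cursors c1@3 c2@6, authorship ......
After op 4 (insert('k')): buffer="yohkwelk" (len 8), cursors c1@4 c2@8, authorship ...1...2
After op 5 (delete): buffer="yohwel" (len 6), cursors c1@3 c2@6, authorship ......
After op 6 (insert('a')): buffer="yohawela" (len 8), cursors c1@4 c2@8, authorship ...1...2
Authorship (.=original, N=cursor N): . . . 1 . . . 2
Index 7: author = 2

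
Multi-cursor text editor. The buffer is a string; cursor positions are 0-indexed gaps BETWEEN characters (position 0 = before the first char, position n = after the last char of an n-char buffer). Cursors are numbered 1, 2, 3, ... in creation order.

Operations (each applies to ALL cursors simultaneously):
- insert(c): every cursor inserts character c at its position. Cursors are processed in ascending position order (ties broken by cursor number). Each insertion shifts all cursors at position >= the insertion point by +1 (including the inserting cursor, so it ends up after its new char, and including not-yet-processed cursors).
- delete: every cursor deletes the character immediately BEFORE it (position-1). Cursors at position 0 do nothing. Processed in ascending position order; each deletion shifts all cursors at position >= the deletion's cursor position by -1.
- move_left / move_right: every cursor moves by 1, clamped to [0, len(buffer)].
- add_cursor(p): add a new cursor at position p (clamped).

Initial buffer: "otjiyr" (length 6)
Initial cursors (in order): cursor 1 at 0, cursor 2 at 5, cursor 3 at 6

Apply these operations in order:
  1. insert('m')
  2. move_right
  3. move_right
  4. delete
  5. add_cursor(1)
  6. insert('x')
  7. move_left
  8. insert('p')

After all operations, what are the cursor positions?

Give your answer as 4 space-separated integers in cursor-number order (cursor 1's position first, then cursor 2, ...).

Answer: 5 13 13 2

Derivation:
After op 1 (insert('m')): buffer="motjiymrm" (len 9), cursors c1@1 c2@7 c3@9, authorship 1.....2.3
After op 2 (move_right): buffer="motjiymrm" (len 9), cursors c1@2 c2@8 c3@9, authorship 1.....2.3
After op 3 (move_right): buffer="motjiymrm" (len 9), cursors c1@3 c2@9 c3@9, authorship 1.....2.3
After op 4 (delete): buffer="mojiym" (len 6), cursors c1@2 c2@6 c3@6, authorship 1....2
After op 5 (add_cursor(1)): buffer="mojiym" (len 6), cursors c4@1 c1@2 c2@6 c3@6, authorship 1....2
After op 6 (insert('x')): buffer="mxoxjiymxx" (len 10), cursors c4@2 c1@4 c2@10 c3@10, authorship 14.1...223
After op 7 (move_left): buffer="mxoxjiymxx" (len 10), cursors c4@1 c1@3 c2@9 c3@9, authorship 14.1...223
After op 8 (insert('p')): buffer="mpxopxjiymxppx" (len 14), cursors c4@2 c1@5 c2@13 c3@13, authorship 144.11...22233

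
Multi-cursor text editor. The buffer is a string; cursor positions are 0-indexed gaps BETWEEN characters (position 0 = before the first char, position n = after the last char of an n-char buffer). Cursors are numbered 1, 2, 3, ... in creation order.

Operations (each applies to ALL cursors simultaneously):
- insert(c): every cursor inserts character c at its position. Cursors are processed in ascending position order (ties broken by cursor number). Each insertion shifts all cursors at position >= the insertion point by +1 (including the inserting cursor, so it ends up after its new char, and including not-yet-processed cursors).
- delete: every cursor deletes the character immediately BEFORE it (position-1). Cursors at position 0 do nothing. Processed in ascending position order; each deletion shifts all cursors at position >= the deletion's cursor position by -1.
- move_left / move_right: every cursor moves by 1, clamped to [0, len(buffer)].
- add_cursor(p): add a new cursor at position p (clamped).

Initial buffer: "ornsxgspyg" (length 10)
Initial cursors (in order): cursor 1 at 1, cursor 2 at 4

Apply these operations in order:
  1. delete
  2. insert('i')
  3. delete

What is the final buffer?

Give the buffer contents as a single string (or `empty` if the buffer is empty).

Answer: rnxgspyg

Derivation:
After op 1 (delete): buffer="rnxgspyg" (len 8), cursors c1@0 c2@2, authorship ........
After op 2 (insert('i')): buffer="irnixgspyg" (len 10), cursors c1@1 c2@4, authorship 1..2......
After op 3 (delete): buffer="rnxgspyg" (len 8), cursors c1@0 c2@2, authorship ........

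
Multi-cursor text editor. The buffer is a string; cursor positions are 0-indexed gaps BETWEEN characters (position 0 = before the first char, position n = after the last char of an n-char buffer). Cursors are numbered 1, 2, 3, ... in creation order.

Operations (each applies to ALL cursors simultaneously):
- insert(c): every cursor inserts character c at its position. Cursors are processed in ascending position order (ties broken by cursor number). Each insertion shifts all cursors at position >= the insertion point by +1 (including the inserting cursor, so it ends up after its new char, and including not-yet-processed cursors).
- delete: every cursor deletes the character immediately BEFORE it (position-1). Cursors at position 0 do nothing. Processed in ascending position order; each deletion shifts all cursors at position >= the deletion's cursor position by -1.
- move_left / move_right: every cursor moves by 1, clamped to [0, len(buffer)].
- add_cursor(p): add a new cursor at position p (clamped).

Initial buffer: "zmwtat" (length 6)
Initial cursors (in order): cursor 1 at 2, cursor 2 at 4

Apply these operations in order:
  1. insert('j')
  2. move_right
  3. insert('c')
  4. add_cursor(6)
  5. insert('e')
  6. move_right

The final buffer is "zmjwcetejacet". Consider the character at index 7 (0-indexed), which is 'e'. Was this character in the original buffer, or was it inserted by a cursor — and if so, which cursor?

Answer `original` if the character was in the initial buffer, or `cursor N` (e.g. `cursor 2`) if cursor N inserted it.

Answer: cursor 3

Derivation:
After op 1 (insert('j')): buffer="zmjwtjat" (len 8), cursors c1@3 c2@6, authorship ..1..2..
After op 2 (move_right): buffer="zmjwtjat" (len 8), cursors c1@4 c2@7, authorship ..1..2..
After op 3 (insert('c')): buffer="zmjwctjact" (len 10), cursors c1@5 c2@9, authorship ..1.1.2.2.
After op 4 (add_cursor(6)): buffer="zmjwctjact" (len 10), cursors c1@5 c3@6 c2@9, authorship ..1.1.2.2.
After op 5 (insert('e')): buffer="zmjwcetejacet" (len 13), cursors c1@6 c3@8 c2@12, authorship ..1.11.32.22.
After op 6 (move_right): buffer="zmjwcetejacet" (len 13), cursors c1@7 c3@9 c2@13, authorship ..1.11.32.22.
Authorship (.=original, N=cursor N): . . 1 . 1 1 . 3 2 . 2 2 .
Index 7: author = 3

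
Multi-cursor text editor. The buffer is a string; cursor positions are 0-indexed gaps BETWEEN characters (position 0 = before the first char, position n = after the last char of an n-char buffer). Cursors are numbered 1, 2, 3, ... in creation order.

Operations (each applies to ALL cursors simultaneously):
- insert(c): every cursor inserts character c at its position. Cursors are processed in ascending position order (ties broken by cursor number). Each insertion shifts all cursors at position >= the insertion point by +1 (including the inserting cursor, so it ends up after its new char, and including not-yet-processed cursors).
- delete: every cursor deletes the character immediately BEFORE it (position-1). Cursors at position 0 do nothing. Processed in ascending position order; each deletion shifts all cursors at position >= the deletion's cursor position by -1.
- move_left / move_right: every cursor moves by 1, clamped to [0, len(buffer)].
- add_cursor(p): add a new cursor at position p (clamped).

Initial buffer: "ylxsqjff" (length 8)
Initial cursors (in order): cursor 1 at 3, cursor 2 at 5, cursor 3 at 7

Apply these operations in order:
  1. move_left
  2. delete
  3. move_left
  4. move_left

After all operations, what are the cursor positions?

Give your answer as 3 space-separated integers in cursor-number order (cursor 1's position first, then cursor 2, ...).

After op 1 (move_left): buffer="ylxsqjff" (len 8), cursors c1@2 c2@4 c3@6, authorship ........
After op 2 (delete): buffer="yxqff" (len 5), cursors c1@1 c2@2 c3@3, authorship .....
After op 3 (move_left): buffer="yxqff" (len 5), cursors c1@0 c2@1 c3@2, authorship .....
After op 4 (move_left): buffer="yxqff" (len 5), cursors c1@0 c2@0 c3@1, authorship .....

Answer: 0 0 1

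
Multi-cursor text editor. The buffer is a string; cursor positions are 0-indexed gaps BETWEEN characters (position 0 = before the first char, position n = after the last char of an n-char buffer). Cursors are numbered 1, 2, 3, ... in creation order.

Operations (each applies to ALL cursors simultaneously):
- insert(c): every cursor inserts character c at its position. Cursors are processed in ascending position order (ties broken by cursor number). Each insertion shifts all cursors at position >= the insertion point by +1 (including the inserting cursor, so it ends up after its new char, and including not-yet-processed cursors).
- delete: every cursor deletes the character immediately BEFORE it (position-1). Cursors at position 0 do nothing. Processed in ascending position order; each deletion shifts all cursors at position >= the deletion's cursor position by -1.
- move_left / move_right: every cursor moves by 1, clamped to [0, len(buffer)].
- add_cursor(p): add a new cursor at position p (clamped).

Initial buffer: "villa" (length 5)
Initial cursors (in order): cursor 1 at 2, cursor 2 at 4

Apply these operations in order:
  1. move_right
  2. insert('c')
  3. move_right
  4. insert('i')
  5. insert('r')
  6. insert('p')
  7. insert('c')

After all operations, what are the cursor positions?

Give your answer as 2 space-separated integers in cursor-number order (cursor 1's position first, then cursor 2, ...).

Answer: 9 15

Derivation:
After op 1 (move_right): buffer="villa" (len 5), cursors c1@3 c2@5, authorship .....
After op 2 (insert('c')): buffer="vilclac" (len 7), cursors c1@4 c2@7, authorship ...1..2
After op 3 (move_right): buffer="vilclac" (len 7), cursors c1@5 c2@7, authorship ...1..2
After op 4 (insert('i')): buffer="vilcliaci" (len 9), cursors c1@6 c2@9, authorship ...1.1.22
After op 5 (insert('r')): buffer="vilcliracir" (len 11), cursors c1@7 c2@11, authorship ...1.11.222
After op 6 (insert('p')): buffer="vilclirpacirp" (len 13), cursors c1@8 c2@13, authorship ...1.111.2222
After op 7 (insert('c')): buffer="vilclirpcacirpc" (len 15), cursors c1@9 c2@15, authorship ...1.1111.22222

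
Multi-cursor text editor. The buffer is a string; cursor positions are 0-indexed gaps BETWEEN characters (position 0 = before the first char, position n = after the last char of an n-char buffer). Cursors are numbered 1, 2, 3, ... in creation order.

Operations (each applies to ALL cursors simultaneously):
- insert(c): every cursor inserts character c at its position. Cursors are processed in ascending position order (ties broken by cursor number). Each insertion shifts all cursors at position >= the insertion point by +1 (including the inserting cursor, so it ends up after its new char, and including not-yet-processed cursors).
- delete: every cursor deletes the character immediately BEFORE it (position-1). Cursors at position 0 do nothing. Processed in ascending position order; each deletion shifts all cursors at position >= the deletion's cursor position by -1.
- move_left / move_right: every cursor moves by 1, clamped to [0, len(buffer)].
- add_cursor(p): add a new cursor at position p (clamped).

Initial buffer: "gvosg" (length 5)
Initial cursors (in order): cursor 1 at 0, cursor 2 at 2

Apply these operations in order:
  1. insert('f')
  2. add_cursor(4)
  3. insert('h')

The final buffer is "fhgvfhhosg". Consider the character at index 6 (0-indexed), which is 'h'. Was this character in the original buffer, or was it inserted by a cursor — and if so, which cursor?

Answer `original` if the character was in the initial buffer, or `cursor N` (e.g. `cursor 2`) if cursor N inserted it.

Answer: cursor 3

Derivation:
After op 1 (insert('f')): buffer="fgvfosg" (len 7), cursors c1@1 c2@4, authorship 1..2...
After op 2 (add_cursor(4)): buffer="fgvfosg" (len 7), cursors c1@1 c2@4 c3@4, authorship 1..2...
After op 3 (insert('h')): buffer="fhgvfhhosg" (len 10), cursors c1@2 c2@7 c3@7, authorship 11..223...
Authorship (.=original, N=cursor N): 1 1 . . 2 2 3 . . .
Index 6: author = 3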